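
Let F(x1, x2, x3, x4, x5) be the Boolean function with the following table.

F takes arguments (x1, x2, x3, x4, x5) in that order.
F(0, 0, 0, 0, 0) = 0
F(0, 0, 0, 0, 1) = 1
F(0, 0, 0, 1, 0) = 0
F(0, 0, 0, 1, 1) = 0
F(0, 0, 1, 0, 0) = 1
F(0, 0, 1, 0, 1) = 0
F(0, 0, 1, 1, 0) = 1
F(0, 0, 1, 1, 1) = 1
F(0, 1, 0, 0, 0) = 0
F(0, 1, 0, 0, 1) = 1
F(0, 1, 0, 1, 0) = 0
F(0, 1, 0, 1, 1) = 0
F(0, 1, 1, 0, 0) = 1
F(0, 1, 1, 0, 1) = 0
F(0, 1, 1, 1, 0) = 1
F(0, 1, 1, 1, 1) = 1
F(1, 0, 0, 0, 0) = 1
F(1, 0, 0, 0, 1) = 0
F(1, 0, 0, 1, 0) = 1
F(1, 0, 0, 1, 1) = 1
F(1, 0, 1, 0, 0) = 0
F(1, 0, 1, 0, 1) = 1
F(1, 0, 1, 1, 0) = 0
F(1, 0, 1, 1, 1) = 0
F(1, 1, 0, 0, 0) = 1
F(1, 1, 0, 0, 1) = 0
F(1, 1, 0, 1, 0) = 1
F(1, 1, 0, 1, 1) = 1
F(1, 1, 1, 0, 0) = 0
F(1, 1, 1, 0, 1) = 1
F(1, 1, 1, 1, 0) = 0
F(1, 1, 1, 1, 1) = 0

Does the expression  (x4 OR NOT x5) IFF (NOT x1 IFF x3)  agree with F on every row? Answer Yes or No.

Test each input against both F and the formula:
  x1=0, x2=0, x3=0, x4=0, x5=0: formula gives 0, F = 0 ✓
  x1=0, x2=0, x3=0, x4=0, x5=1: formula gives 1, F = 1 ✓
  x1=0, x2=0, x3=0, x4=1, x5=0: formula gives 0, F = 0 ✓
  x1=0, x2=0, x3=0, x4=1, x5=1: formula gives 0, F = 0 ✓
  …and likewise for the remaining 28 rows.
Every row agrees, so the formula is equivalent.

Yes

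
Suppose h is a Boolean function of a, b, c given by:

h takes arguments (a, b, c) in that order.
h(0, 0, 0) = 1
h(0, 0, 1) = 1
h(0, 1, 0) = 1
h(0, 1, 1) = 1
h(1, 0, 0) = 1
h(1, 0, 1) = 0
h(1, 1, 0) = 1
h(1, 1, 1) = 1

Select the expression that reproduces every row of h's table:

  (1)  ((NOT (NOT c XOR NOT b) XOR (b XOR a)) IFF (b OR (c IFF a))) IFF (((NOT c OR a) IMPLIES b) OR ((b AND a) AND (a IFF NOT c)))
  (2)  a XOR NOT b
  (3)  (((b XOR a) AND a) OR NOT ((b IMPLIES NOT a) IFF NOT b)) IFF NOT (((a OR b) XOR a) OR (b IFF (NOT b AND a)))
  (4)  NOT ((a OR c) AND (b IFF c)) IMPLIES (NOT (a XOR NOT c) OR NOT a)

4

(1) fails at (0,0,0): the formula yields 0, h is 1.
(2) fails at (0,1,0): the formula yields 0, h is 1.
(3) fails at (0,1,0): the formula yields 0, h is 1.
(4) is the remaining candidate, and it agrees with h on all 8 inputs.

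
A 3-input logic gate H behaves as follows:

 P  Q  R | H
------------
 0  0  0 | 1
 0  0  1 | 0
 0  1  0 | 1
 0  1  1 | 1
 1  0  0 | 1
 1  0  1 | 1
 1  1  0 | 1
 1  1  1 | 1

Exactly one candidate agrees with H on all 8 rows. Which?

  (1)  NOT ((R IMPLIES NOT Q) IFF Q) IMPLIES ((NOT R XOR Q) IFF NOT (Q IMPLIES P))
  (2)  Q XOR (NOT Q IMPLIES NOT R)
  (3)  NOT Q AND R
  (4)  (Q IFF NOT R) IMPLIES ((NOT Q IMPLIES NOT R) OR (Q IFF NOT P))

(1) disagrees with H on (0,0,0) (formula → 0, table → 1); rule it out.
(2) disagrees with H on (0,1,0) (formula → 0, table → 1); rule it out.
(3) disagrees with H on (0,0,0) (formula → 0, table → 1); rule it out.
Only (4) survives; checking it on all 8 rows confirms it matches H.

4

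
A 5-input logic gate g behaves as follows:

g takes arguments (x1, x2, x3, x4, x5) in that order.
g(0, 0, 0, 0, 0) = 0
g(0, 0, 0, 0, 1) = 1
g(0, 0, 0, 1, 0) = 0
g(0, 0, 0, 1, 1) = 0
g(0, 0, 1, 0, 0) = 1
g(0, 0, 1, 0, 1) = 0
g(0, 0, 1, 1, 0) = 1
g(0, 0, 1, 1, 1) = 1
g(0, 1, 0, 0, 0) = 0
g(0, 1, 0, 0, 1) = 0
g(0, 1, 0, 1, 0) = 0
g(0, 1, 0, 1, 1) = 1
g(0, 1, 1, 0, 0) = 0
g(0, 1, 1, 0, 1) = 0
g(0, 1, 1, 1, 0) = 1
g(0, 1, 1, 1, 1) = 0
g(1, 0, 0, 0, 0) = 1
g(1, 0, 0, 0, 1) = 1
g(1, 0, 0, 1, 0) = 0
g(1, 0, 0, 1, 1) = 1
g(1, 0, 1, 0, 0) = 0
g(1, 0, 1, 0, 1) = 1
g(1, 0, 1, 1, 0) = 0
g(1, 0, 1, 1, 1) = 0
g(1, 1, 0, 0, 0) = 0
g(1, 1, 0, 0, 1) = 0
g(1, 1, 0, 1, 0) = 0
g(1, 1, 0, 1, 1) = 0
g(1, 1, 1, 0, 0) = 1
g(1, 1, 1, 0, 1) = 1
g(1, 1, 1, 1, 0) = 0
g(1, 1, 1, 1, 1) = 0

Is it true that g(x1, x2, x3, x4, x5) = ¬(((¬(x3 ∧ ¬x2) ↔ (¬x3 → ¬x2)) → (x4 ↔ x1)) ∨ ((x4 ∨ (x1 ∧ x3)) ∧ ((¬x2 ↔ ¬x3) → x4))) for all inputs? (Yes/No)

Check the formula against g row by row:
  x1=0, x2=0, x3=0, x4=0, x5=0: formula gives 0, g = 0 ✓
  x1=0, x2=0, x3=0, x4=0, x5=1: formula gives 0, but g = 1 ✗
A single disagreement suffices: at (0,0,0,0,1) they differ, so the formula does not compute g.

No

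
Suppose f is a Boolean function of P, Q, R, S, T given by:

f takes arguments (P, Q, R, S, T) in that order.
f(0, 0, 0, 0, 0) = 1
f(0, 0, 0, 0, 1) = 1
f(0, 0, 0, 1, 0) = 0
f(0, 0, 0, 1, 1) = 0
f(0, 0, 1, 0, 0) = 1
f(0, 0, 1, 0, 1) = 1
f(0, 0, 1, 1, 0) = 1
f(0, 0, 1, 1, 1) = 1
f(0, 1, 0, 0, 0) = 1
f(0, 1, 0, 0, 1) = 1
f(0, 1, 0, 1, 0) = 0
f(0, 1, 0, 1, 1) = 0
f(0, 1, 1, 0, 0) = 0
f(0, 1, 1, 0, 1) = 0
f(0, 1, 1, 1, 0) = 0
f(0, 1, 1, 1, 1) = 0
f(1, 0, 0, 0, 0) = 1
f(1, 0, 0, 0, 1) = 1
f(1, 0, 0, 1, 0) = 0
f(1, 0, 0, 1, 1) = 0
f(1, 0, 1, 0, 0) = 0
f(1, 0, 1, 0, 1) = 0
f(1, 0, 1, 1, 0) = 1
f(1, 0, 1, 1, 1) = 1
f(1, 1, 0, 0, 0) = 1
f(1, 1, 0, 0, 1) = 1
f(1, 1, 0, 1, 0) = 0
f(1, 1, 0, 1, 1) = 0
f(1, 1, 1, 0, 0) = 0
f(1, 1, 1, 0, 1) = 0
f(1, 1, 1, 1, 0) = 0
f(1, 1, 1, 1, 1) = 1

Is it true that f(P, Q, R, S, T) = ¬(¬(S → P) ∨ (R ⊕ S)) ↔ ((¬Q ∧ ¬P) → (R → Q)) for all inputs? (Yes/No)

Evaluate ¬(¬(S → P) ∨ (R ⊕ S)) ↔ ((¬Q ∧ ¬P) → (R → Q)) on each row and compare to f:
  P=0, Q=0, R=0, S=0, T=0: formula gives 1, f = 1 ✓
  P=0, Q=0, R=0, S=0, T=1: formula gives 1, f = 1 ✓
  P=0, Q=0, R=0, S=1, T=0: formula gives 0, f = 0 ✓
  P=0, Q=0, R=0, S=1, T=1: formula gives 0, f = 0 ✓
  …
  P=1, Q=1, R=1, S=1, T=0: formula gives 1, but f = 0 ✗
A single disagreement suffices: at (1,1,1,1,0) they differ, so the formula does not compute f.

No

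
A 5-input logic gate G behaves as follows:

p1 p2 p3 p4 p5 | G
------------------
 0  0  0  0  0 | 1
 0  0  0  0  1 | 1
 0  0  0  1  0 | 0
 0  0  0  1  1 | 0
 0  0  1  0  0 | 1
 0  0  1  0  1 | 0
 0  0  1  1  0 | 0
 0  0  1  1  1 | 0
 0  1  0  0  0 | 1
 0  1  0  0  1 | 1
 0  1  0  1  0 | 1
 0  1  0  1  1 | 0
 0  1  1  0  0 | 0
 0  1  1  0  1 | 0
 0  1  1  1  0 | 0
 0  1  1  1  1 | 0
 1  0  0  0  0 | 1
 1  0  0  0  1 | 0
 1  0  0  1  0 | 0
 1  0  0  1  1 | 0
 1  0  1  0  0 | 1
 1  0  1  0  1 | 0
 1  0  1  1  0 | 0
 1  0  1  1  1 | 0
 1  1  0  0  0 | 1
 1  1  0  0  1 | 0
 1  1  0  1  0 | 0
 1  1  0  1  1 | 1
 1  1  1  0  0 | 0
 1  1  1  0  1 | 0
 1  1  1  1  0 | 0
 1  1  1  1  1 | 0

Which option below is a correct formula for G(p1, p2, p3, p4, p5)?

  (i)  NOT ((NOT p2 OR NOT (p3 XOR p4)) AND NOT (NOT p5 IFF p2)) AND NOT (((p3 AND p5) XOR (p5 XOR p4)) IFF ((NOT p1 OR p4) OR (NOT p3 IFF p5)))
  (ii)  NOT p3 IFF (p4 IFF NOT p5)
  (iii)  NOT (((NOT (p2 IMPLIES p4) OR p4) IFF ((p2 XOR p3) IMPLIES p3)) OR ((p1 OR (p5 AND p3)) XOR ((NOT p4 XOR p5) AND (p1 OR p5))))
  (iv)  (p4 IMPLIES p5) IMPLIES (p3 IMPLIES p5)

(i) disagrees with G on (0,0,0,0,0) (formula → 0, table → 1); rule it out.
(ii) disagrees with G on (0,0,0,0,0) (formula → 0, table → 1); rule it out.
(iv) disagrees with G on (0,0,0,1,0) (formula → 1, table → 0); rule it out.
That leaves (iii). Evaluating it on every row reproduces the table of G exactly.

iii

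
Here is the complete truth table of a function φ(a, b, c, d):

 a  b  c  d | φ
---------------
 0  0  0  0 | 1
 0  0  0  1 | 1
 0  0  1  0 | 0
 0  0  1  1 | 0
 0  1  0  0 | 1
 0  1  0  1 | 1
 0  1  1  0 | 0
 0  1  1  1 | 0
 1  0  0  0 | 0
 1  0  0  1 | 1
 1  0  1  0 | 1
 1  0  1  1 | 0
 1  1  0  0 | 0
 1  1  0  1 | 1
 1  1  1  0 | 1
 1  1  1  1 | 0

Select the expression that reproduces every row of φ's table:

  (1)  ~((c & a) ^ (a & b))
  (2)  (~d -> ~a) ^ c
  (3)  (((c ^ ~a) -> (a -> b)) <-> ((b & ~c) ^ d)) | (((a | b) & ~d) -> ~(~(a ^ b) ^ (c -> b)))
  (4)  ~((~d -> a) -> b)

2

(1): at (0,0,1,0) it gives 1, but φ = 0 — eliminated.
(3): at (0,0,1,0) it gives 1, but φ = 0 — eliminated.
(4): at (0,0,0,0) it gives 0, but φ = 1 — eliminated.
Only (2) survives; checking it on all 16 rows confirms it matches φ.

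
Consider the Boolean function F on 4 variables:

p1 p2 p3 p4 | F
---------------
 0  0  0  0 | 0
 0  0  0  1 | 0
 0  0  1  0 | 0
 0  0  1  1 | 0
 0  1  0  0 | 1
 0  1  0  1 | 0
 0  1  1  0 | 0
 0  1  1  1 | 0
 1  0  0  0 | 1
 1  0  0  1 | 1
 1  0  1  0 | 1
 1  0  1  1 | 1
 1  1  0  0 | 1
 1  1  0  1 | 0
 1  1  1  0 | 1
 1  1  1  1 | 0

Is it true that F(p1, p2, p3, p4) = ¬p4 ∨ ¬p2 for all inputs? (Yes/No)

Check the formula against F row by row:
  p1=0, p2=0, p3=0, p4=0: formula gives 1, but F = 0 ✗
A single disagreement suffices: at (0,0,0,0) they differ, so the formula does not compute F.

No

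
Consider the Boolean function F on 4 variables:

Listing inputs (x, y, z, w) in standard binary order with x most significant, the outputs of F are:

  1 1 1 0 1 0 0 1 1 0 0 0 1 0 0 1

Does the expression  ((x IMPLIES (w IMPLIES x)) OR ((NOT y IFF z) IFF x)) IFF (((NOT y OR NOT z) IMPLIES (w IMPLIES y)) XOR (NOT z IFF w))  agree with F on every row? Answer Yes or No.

No

Evaluate ((x IMPLIES (w IMPLIES x)) OR ((NOT y IFF z) IFF x)) IFF (((NOT y OR NOT z) IMPLIES (w IMPLIES y)) XOR (NOT z IFF w)) on each row and compare to F:
  x=0, y=0, z=0, w=0: formula gives 1, F = 1 ✓
  x=0, y=0, z=0, w=1: formula gives 1, F = 1 ✓
  x=0, y=0, z=1, w=0: formula gives 0, but F = 1 ✗
A single disagreement suffices: at (0,0,1,0) they differ, so the formula does not compute F.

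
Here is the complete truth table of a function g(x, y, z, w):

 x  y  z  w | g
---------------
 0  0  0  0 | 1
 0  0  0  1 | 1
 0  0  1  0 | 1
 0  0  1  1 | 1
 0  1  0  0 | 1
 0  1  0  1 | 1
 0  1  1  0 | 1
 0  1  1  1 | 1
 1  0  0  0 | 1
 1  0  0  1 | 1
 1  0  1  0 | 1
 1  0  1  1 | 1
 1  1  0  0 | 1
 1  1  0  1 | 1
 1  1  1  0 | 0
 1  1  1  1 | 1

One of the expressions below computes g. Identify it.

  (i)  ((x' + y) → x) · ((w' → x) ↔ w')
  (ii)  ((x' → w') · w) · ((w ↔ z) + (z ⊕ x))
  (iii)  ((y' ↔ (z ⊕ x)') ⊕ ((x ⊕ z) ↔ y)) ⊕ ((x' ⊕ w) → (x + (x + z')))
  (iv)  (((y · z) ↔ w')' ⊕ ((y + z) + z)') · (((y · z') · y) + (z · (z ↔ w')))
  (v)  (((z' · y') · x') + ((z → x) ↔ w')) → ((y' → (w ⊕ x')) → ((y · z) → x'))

v

(i): at (0,0,0,0) it gives 0, but g = 1 — eliminated.
(ii): at (0,0,0,0) it gives 0, but g = 1 — eliminated.
(iii): at (0,0,1,0) it gives 0, but g = 1 — eliminated.
(iv): at (0,0,0,0) it gives 0, but g = 1 — eliminated.
(v) is the remaining candidate, and it agrees with g on all 16 inputs.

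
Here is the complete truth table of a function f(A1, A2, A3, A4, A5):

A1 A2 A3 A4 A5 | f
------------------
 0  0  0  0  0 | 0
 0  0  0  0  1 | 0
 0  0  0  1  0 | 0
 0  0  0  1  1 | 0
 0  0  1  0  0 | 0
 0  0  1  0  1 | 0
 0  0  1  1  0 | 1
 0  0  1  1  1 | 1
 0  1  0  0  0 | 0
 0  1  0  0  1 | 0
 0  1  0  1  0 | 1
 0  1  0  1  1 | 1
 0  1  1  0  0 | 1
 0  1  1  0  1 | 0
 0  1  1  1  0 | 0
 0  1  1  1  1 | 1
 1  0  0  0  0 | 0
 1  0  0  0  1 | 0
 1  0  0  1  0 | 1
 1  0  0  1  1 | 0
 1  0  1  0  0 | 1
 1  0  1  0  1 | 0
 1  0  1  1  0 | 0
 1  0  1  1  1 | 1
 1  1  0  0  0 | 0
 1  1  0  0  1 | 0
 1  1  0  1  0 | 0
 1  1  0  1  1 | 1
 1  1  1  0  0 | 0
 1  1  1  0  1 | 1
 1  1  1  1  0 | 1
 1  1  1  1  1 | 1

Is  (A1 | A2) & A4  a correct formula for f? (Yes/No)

Test each input against both f and the formula:
  A1=0, A2=0, A3=0, A4=0, A5=0: formula gives 0, f = 0 ✓
  A1=0, A2=0, A3=0, A4=0, A5=1: formula gives 0, f = 0 ✓
  A1=0, A2=0, A3=0, A4=1, A5=0: formula gives 0, f = 0 ✓
  A1=0, A2=0, A3=0, A4=1, A5=1: formula gives 0, f = 0 ✓
  …
  A1=0, A2=0, A3=1, A4=1, A5=0: formula gives 0, but f = 1 ✗
A single disagreement suffices: at (0,0,1,1,0) they differ, so the formula does not compute f.

No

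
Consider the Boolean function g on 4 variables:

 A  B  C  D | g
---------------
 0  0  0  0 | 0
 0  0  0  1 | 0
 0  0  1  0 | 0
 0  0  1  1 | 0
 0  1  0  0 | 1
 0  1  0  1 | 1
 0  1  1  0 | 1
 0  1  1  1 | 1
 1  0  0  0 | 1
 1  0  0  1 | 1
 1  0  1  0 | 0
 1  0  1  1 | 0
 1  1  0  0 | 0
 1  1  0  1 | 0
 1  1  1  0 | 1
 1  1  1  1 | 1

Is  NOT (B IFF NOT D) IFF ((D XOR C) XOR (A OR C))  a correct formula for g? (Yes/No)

Evaluate NOT (B IFF NOT D) IFF ((D XOR C) XOR (A OR C)) on each row and compare to g:
  A=0, B=0, C=0, D=0: formula gives 0, g = 0 ✓
  A=0, B=0, C=0, D=1: formula gives 0, g = 0 ✓
  A=0, B=0, C=1, D=0: formula gives 0, g = 0 ✓
  A=0, B=0, C=1, D=1: formula gives 0, g = 0 ✓
  … (the remaining 12 rows also agree.)
No disagreement on any input; they are logically equivalent.

Yes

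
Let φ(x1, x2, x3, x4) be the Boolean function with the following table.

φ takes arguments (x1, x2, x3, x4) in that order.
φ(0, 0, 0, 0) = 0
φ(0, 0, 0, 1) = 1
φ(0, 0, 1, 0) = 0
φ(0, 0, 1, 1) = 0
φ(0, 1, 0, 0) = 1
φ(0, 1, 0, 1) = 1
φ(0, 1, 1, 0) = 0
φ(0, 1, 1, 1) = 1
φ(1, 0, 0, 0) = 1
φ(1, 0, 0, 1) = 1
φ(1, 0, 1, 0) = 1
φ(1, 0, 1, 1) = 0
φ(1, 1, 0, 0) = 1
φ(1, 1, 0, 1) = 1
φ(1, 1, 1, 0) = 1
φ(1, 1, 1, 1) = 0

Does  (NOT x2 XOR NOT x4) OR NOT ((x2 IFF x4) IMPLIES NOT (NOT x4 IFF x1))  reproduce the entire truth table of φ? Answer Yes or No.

No

Evaluate (NOT x2 XOR NOT x4) OR NOT ((x2 IFF x4) IMPLIES NOT (NOT x4 IFF x1)) on each row and compare to φ:
  x1=0, x2=0, x3=0, x4=0: formula gives 0, φ = 0 ✓
  x1=0, x2=0, x3=0, x4=1: formula gives 1, φ = 1 ✓
  x1=0, x2=0, x3=1, x4=0: formula gives 0, φ = 0 ✓
  x1=0, x2=0, x3=1, x4=1: formula gives 1, but φ = 0 ✗
Since they disagree at (0,0,1,1), the expression is not a correct formula for φ.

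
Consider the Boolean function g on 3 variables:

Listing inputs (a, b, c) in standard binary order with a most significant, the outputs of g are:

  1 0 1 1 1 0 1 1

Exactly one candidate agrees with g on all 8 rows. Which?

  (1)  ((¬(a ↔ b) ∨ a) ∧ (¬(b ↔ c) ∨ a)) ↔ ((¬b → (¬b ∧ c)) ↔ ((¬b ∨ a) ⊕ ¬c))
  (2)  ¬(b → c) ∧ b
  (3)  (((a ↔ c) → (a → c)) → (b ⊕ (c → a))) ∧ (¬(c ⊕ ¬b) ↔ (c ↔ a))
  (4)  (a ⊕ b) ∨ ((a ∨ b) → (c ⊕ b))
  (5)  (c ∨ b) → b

(1) disagrees with g on (0,0,0) (formula → 0, table → 1); rule it out.
(2) disagrees with g on (0,0,0) (formula → 0, table → 1); rule it out.
(3) disagrees with g on (0,0,0) (formula → 0, table → 1); rule it out.
(4) disagrees with g on (0,0,1) (formula → 1, table → 0); rule it out.
Only (5) survives; checking it on all 8 rows confirms it matches g.

5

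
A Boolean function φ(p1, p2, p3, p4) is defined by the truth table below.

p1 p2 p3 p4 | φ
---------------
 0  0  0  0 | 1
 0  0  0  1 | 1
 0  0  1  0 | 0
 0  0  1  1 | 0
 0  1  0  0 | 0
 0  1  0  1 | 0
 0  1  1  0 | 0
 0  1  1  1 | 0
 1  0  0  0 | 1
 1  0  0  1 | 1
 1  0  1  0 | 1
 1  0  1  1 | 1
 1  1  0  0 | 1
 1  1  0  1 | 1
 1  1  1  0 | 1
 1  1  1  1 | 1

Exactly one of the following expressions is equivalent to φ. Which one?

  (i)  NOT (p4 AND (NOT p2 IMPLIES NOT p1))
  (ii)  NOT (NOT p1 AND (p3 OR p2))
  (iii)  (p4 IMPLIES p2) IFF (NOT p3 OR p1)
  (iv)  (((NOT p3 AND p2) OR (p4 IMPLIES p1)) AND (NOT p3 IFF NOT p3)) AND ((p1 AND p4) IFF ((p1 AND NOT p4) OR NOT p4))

ii

(i) disagrees with φ on (0,0,0,1) (formula → 0, table → 1); rule it out.
(iii) disagrees with φ on (0,0,0,1) (formula → 0, table → 1); rule it out.
(iv) disagrees with φ on (0,0,0,0) (formula → 0, table → 1); rule it out.
(ii) is the remaining candidate, and it agrees with φ on all 16 inputs.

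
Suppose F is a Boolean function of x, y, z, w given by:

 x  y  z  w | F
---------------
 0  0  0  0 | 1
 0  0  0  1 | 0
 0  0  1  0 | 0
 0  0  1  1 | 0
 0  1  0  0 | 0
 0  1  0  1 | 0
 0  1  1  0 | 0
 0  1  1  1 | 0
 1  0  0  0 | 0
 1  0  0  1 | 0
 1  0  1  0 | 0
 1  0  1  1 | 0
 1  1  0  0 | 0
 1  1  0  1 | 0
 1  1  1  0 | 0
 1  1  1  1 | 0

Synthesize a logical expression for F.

F(x, y, z, w) = (((x + y) + z) + w)'

The output is 1 only when every input is 0 — NOR of all inputs.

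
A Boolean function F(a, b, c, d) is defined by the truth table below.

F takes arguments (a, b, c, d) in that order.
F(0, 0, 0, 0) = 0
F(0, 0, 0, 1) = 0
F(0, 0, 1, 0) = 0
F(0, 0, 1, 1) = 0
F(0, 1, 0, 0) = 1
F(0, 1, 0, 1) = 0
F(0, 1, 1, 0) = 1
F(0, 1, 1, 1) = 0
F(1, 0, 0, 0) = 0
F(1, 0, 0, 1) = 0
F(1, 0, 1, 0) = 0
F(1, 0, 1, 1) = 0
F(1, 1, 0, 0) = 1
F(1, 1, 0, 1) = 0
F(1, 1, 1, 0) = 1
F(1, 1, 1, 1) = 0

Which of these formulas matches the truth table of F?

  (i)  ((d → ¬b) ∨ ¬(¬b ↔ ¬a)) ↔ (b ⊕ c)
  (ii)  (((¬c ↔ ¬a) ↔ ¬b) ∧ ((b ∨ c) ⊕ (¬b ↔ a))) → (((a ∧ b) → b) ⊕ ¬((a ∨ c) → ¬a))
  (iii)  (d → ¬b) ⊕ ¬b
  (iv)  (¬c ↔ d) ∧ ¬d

iii

(i) disagrees with F on (0,0,1,0) (formula → 1, table → 0); rule it out.
(ii) disagrees with F on (0,0,0,0) (formula → 1, table → 0); rule it out.
(iv) disagrees with F on (0,0,1,0) (formula → 1, table → 0); rule it out.
That leaves (iii). Evaluating it on every row reproduces the table of F exactly.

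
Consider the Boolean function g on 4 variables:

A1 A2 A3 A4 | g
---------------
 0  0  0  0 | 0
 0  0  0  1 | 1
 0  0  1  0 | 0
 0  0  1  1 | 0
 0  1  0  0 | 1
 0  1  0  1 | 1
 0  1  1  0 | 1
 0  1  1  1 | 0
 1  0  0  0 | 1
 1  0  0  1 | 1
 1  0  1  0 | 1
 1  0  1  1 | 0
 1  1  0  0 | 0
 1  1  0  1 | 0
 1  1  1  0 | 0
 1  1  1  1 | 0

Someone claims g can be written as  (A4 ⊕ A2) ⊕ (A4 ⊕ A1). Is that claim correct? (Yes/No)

No

Evaluate (A4 ⊕ A2) ⊕ (A4 ⊕ A1) on each row and compare to g:
  A1=0, A2=0, A3=0, A4=0: formula gives 0, g = 0 ✓
  A1=0, A2=0, A3=0, A4=1: formula gives 0, but g = 1 ✗
Since they disagree at (0,0,0,1), the expression is not a correct formula for g.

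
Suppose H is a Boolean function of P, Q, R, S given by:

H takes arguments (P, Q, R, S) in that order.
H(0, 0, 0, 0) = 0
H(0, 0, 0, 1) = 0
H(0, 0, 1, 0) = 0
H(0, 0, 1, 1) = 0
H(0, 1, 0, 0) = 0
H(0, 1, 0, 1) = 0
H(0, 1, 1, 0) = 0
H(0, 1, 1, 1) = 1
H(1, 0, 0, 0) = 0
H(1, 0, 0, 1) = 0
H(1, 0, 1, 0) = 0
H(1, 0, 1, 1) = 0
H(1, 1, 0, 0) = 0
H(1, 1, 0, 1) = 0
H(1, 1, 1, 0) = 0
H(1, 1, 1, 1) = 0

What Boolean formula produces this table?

H(P, Q, R, S) = ((¬P ∧ Q) ∧ R) ∧ S

H is 1 on exactly one input, (0,1,1,1), whose minterm is ¬P·Q·R·S. So H is just that conjunction.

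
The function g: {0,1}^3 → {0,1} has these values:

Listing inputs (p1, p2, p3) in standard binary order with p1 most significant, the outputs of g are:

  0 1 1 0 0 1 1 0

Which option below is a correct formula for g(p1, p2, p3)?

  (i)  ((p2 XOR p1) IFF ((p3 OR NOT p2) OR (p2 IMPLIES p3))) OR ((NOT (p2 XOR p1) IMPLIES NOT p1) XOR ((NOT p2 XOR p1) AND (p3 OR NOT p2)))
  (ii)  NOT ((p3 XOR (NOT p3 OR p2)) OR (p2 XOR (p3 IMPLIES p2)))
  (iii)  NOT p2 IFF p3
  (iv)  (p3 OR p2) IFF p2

(i): at (0,0,1) it gives 0, but g = 1 — eliminated.
(ii): at (0,0,1) it gives 0, but g = 1 — eliminated.
(iv): at (0,0,0) it gives 1, but g = 0 — eliminated.
(iii) is the remaining candidate, and it agrees with g on all 8 inputs.

iii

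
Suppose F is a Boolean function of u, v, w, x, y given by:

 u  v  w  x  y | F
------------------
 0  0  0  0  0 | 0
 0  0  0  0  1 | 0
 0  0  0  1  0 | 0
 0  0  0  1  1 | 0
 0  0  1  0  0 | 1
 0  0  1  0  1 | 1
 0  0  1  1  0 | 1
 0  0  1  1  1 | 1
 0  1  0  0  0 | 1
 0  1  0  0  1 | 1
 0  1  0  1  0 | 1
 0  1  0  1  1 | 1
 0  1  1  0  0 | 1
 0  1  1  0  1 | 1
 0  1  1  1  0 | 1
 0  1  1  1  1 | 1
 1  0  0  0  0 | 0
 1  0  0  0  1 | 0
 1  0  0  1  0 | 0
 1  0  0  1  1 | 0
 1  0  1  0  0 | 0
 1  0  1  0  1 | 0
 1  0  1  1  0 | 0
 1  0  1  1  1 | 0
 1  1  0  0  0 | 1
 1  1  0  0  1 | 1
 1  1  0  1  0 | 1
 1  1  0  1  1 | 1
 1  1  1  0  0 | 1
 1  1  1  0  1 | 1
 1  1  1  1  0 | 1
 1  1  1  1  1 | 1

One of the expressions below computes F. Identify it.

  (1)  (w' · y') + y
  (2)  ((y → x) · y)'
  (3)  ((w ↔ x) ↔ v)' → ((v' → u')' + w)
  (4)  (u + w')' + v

4

(1): at (0,0,0,0,0) it gives 1, but F = 0 — eliminated.
(2): at (0,0,0,0,0) it gives 1, but F = 0 — eliminated.
(3): at (0,0,0,1,0) it gives 1, but F = 0 — eliminated.
Only (4) survives; checking it on all 32 rows confirms it matches F.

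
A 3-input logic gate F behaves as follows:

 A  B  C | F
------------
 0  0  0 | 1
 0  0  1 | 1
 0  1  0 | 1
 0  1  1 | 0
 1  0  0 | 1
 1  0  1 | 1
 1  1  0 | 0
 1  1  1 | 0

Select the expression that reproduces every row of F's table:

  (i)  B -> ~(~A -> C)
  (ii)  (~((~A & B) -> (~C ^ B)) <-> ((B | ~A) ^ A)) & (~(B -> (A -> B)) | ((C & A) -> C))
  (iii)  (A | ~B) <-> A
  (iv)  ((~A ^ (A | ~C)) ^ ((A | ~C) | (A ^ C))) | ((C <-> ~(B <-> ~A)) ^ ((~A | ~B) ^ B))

(ii) disagrees with F on (0,0,0) (formula → 0, table → 1); rule it out.
(iii) disagrees with F on (0,0,0) (formula → 0, table → 1); rule it out.
(iv) disagrees with F on (0,0,1) (formula → 0, table → 1); rule it out.
Only (i) survives; checking it on all 8 rows confirms it matches F.

i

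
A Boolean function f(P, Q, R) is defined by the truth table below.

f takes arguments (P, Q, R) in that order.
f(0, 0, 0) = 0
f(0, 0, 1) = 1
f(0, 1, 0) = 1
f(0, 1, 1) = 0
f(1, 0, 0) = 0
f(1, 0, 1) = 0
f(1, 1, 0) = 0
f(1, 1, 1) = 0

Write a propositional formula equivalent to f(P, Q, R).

The 1-rows are (0,0,1), (0,1,0). Each contributes one minterm — ¬P·¬Q·R; ¬P·Q·¬R — and their disjunction is a sum-of-products form of f.

f(P, Q, R) = ((NOT P AND NOT Q) AND R) OR ((NOT P AND Q) AND NOT R)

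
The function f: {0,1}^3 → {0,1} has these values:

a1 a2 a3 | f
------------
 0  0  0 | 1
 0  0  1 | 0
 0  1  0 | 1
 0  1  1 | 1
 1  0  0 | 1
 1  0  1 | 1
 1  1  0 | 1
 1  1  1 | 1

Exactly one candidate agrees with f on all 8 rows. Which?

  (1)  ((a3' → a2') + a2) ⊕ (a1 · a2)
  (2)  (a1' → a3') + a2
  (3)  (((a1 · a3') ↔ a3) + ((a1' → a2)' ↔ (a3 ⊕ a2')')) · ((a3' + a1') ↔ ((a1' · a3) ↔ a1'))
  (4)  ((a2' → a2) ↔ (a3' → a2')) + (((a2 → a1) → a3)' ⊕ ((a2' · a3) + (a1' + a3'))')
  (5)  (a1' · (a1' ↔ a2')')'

(1) disagrees with f on (0,0,1) (formula → 1, table → 0); rule it out.
(3) disagrees with f on (0,0,0) (formula → 0, table → 1); rule it out.
(4) disagrees with f on (0,1,0) (formula → 0, table → 1); rule it out.
(5) disagrees with f on (0,0,1) (formula → 1, table → 0); rule it out.
Only (2) survives; checking it on all 8 rows confirms it matches f.

2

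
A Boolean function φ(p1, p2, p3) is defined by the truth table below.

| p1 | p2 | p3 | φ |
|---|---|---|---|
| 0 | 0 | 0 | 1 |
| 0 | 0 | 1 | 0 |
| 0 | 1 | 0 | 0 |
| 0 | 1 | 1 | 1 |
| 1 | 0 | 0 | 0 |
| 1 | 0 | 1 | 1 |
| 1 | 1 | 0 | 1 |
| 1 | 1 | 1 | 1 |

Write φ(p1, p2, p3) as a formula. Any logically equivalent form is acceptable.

φ(p1, p2, p3) = ¬((((¬p1 ∧ ¬p2) ∧ p3) ∨ ((¬p1 ∧ p2) ∧ ¬p3)) ∨ ((p1 ∧ ¬p2) ∧ ¬p3))

There are just 3 zero rows: (0,0,1), (0,1,0), (1,0,0). Their minterms are ¬p1·¬p2·p3, ¬p1·p2·¬p3, p1·¬p2·¬p3; the OR of those covers precisely the 0-outputs, and negating it yields φ.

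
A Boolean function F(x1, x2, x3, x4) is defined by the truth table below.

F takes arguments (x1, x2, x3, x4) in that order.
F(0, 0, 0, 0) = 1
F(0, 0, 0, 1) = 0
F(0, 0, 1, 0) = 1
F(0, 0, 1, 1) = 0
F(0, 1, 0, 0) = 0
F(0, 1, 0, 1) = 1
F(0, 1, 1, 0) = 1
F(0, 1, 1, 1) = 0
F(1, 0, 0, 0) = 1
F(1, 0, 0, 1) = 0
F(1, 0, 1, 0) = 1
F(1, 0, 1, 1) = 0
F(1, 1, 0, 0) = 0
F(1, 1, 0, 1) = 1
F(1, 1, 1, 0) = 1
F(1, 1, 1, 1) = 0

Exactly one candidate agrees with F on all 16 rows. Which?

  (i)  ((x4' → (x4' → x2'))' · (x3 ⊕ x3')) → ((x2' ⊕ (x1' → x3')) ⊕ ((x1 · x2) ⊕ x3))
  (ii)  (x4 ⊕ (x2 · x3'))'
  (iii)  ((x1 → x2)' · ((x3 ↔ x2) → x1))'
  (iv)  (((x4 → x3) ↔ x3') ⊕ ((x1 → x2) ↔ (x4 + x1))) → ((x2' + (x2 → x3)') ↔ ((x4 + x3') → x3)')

(i) fails at (0,0,0,1): the formula yields 1, F is 0.
(iii) fails at (0,0,0,1): the formula yields 1, F is 0.
(iv) fails at (0,0,0,1): the formula yields 1, F is 0.
(ii) is the remaining candidate, and it agrees with F on all 16 inputs.

ii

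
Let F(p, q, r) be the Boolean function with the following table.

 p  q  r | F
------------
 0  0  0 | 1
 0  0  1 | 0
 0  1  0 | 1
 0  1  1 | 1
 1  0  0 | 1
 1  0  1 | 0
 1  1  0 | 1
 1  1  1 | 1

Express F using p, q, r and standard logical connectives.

F(p, q, r) = ¬(((¬p ∧ ¬q) ∧ r) ∨ ((p ∧ ¬q) ∧ r))

The 0-rows are (0,0,1), (1,0,1). Take each as a conjunction (¬p·¬q·r, p·¬q·r), form their disjunction, and complement — that gives a formula that is 1 everywhere F is.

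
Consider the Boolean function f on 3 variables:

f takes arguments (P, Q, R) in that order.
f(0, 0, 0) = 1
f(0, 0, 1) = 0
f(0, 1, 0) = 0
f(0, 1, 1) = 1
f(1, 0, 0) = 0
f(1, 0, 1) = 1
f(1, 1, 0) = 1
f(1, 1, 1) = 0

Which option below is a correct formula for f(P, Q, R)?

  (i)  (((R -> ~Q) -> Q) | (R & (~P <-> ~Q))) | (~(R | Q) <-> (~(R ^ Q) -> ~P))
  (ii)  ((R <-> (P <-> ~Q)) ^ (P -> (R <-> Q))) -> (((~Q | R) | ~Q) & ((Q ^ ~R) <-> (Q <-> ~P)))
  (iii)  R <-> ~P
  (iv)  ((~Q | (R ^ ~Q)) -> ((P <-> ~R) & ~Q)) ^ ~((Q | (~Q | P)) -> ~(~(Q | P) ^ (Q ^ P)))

(i): at (0,0,1) it gives 1, but f = 0 — eliminated.
(ii): at (0,0,1) it gives 1, but f = 0 — eliminated.
(iii): at (0,0,0) it gives 0, but f = 1 — eliminated.
(iv) is the remaining candidate, and it agrees with f on all 8 inputs.

iv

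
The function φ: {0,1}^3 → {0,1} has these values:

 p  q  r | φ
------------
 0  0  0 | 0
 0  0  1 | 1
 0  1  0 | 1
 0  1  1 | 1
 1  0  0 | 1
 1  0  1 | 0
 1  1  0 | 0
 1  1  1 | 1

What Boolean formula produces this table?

φ is 0 on only 3 rows — (0,0,0), (1,0,1), (1,1,0). Writing each as a minterm (¬p·¬q·¬r, p·¬q·r, p·q·¬r) and OR-ing them characterizes exactly where φ=0, so φ is the negation of that disjunction.

φ(p, q, r) = ~((((~p & ~q) & ~r) | ((p & ~q) & r)) | ((p & q) & ~r))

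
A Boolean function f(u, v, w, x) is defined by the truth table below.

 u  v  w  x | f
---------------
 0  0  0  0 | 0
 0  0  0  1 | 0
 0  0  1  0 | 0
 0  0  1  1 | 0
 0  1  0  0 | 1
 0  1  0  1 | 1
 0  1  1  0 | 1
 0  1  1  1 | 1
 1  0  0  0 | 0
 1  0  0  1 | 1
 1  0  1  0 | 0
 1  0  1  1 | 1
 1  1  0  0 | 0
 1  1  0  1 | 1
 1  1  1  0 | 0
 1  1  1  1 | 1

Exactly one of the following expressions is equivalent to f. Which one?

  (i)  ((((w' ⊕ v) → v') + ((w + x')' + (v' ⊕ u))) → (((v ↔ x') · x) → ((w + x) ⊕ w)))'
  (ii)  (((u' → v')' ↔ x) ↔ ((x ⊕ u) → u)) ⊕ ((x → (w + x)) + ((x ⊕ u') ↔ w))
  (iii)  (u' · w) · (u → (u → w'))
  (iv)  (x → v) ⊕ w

(i) disagrees with f on (0,0,1,1) (formula → 1, table → 0); rule it out.
(iii) disagrees with f on (0,0,1,0) (formula → 1, table → 0); rule it out.
(iv) disagrees with f on (0,0,0,0) (formula → 1, table → 0); rule it out.
(ii) is the remaining candidate, and it agrees with f on all 16 inputs.

ii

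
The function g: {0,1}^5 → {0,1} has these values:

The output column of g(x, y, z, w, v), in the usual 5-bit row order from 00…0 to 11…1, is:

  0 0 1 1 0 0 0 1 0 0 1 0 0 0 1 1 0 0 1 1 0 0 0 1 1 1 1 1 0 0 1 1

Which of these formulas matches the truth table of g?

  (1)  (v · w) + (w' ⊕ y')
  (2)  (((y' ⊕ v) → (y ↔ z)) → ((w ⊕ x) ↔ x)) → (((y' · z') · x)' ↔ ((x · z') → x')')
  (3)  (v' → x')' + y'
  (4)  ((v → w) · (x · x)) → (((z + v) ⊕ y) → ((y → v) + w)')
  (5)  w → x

(1): at (0,0,1,1,0) it gives 1, but g = 0 — eliminated.
(3): at (0,0,0,0,0) it gives 1, but g = 0 — eliminated.
(4): at (0,0,0,0,0) it gives 1, but g = 0 — eliminated.
(5): at (0,0,0,0,0) it gives 1, but g = 0 — eliminated.
(2) is the remaining candidate, and it agrees with g on all 32 inputs.

2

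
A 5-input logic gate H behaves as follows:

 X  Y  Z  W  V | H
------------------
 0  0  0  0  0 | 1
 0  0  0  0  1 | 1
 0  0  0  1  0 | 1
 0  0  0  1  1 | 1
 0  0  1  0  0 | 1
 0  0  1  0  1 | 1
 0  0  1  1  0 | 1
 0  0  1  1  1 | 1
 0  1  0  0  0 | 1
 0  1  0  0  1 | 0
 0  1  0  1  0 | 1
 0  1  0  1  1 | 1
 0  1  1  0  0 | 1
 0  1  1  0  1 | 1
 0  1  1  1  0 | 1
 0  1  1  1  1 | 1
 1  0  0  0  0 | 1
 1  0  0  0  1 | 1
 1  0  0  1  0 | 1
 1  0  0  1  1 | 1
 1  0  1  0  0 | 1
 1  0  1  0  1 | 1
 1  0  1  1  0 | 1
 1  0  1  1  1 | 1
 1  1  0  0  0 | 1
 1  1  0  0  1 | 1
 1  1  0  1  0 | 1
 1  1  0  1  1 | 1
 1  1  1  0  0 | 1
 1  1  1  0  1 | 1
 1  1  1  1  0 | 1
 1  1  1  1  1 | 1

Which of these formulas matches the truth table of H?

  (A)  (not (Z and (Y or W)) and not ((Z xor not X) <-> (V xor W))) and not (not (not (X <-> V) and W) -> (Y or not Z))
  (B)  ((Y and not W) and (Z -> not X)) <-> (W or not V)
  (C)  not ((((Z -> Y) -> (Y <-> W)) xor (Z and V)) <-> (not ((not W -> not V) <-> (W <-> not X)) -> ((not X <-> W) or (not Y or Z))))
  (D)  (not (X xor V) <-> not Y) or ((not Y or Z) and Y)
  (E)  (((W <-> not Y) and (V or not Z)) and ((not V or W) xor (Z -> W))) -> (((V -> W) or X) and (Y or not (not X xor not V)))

E

(A) disagrees with H on (0,0,0,0,0) (formula → 0, table → 1); rule it out.
(B) disagrees with H on (0,0,0,0,0) (formula → 0, table → 1); rule it out.
(C) disagrees with H on (0,0,0,0,0) (formula → 0, table → 1); rule it out.
(D) disagrees with H on (0,0,0,0,1) (formula → 0, table → 1); rule it out.
(E) is the remaining candidate, and it agrees with H on all 32 inputs.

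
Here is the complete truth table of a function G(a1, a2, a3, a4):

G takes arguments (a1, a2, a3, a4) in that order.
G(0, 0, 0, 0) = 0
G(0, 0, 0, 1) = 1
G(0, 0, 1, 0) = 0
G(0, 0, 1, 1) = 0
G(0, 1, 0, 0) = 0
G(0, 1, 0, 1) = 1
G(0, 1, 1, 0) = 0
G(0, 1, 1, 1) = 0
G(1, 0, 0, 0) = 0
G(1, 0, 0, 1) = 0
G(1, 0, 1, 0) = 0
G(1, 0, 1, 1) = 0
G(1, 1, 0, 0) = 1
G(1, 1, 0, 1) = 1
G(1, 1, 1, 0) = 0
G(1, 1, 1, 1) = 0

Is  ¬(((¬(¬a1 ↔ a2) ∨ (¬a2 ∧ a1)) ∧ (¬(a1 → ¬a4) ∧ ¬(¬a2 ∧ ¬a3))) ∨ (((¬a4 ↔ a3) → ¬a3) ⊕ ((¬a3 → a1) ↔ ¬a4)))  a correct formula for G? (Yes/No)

No

Evaluate ¬(((¬(¬a1 ↔ a2) ∨ (¬a2 ∧ a1)) ∧ (¬(a1 → ¬a4) ∧ ¬(¬a2 ∧ ¬a3))) ∨ (((¬a4 ↔ a3) → ¬a3) ⊕ ((¬a3 → a1) ↔ ¬a4))) on each row and compare to G:
  a1=0, a2=0, a3=0, a4=0: formula gives 0, G = 0 ✓
  a1=0, a2=0, a3=0, a4=1: formula gives 1, G = 1 ✓
  a1=0, a2=0, a3=1, a4=0: formula gives 0, G = 0 ✓
  a1=0, a2=0, a3=1, a4=1: formula gives 0, G = 0 ✓
  …
  a1=1, a2=0, a3=0, a4=0: formula gives 1, but G = 0 ✗
A single disagreement suffices: at (1,0,0,0) they differ, so the formula does not compute G.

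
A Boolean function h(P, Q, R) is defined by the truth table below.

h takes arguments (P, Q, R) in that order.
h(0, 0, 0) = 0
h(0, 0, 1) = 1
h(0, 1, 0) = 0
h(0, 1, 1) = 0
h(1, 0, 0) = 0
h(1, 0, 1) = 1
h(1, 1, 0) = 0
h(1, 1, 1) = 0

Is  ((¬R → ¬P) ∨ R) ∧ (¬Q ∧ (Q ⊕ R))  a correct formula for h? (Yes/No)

Evaluate ((¬R → ¬P) ∨ R) ∧ (¬Q ∧ (Q ⊕ R)) on each row and compare to h:
  P=0, Q=0, R=0: formula gives 0, h = 0 ✓
  P=0, Q=0, R=1: formula gives 1, h = 1 ✓
  P=0, Q=1, R=0: formula gives 0, h = 0 ✓
  P=0, Q=1, R=1: formula gives 0, h = 0 ✓
  P=1, Q=0, R=0: formula gives 0, h = 0 ✓
  …and likewise for the remaining 3 rows.
All 8 rows match — the expression computes h exactly.

Yes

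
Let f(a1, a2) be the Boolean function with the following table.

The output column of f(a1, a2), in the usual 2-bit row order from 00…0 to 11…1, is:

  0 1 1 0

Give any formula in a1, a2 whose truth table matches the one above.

f(a1, a2) = a1 ⊕ a2

The output is 1 exactly when an odd number of inputs are 1 — the 2-way XOR (parity).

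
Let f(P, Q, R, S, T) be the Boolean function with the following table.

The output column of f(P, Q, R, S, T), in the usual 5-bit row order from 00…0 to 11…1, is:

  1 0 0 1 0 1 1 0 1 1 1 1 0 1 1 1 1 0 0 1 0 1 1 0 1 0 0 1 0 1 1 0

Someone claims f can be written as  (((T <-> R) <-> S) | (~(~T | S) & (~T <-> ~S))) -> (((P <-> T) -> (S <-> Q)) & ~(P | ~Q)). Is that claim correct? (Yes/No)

Evaluate (((T <-> R) <-> S) | (~(~T | S) & (~T <-> ~S))) -> (((P <-> T) -> (S <-> Q)) & ~(P | ~Q)) on each row and compare to f:
  P=0, Q=0, R=0, S=0, T=0: formula gives 1, f = 1 ✓
  P=0, Q=0, R=0, S=0, T=1: formula gives 0, f = 0 ✓
  P=0, Q=0, R=0, S=1, T=0: formula gives 0, f = 0 ✓
  P=0, Q=0, R=0, S=1, T=1: formula gives 1, f = 1 ✓
  …and likewise for the remaining 28 rows.
No disagreement on any input; they are logically equivalent.

Yes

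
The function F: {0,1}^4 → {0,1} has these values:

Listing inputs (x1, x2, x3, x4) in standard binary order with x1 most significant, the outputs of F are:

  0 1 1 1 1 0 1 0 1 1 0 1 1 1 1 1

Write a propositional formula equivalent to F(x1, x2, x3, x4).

F(x1, x2, x3, x4) = not ((((((not x1 and not x2) and not x3) and not x4) or (((not x1 and x2) and not x3) and x4)) or (((not x1 and x2) and x3) and x4)) or (((x1 and not x2) and x3) and not x4))

F is 0 on only 4 rows — (0,0,0,0), (0,1,0,1), (0,1,1,1), (1,0,1,0). Writing each as a minterm (¬x1·¬x2·¬x3·¬x4, ¬x1·x2·¬x3·x4, ¬x1·x2·x3·x4, x1·¬x2·x3·¬x4) and OR-ing them characterizes exactly where F=0, so F is the negation of that disjunction.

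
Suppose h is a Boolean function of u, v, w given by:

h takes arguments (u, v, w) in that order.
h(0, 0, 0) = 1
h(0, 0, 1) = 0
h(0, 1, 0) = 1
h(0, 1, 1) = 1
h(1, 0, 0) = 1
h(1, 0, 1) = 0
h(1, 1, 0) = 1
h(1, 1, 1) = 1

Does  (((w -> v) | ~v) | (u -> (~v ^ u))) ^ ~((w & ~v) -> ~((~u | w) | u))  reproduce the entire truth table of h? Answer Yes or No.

Evaluate (((w -> v) | ~v) | (u -> (~v ^ u))) ^ ~((w & ~v) -> ~((~u | w) | u)) on each row and compare to h:
  u=0, v=0, w=0: formula gives 1, h = 1 ✓
  u=0, v=0, w=1: formula gives 0, h = 0 ✓
  u=0, v=1, w=0: formula gives 1, h = 1 ✓
  u=0, v=1, w=1: formula gives 1, h = 1 ✓
  u=1, v=0, w=0: formula gives 1, h = 1 ✓
  … (the remaining 3 rows also agree.)
Every row agrees, so the formula is equivalent.

Yes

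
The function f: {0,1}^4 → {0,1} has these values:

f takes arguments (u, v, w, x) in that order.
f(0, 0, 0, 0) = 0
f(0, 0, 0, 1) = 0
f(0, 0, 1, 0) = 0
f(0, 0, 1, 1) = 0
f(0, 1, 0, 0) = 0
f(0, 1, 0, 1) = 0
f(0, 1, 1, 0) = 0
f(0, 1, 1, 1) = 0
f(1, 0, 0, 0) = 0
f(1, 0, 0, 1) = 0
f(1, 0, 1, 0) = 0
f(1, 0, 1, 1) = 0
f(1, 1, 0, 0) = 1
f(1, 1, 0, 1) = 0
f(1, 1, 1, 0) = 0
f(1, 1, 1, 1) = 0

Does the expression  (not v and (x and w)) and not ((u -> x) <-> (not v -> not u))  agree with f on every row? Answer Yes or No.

Test each input against both f and the formula:
  u=0, v=0, w=0, x=0: formula gives 0, f = 0 ✓
  u=0, v=0, w=0, x=1: formula gives 0, f = 0 ✓
  u=0, v=0, w=1, x=0: formula gives 0, f = 0 ✓
  u=0, v=0, w=1, x=1: formula gives 0, f = 0 ✓
  …
  u=1, v=0, w=1, x=1: formula gives 1, but f = 0 ✗
Row (1,0,1,1) is a counterexample, so the formula is not equivalent to f.

No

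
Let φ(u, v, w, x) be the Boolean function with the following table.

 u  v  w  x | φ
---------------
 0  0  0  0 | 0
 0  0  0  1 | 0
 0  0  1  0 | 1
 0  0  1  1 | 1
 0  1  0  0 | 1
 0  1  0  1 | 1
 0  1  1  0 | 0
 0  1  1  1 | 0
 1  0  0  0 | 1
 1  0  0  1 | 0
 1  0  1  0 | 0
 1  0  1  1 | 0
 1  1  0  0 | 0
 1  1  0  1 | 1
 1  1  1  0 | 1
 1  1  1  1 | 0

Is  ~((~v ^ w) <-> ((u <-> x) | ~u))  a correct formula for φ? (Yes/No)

Check the formula against φ row by row:
  u=0, v=0, w=0, x=0: formula gives 0, φ = 0 ✓
  u=0, v=0, w=0, x=1: formula gives 0, φ = 0 ✓
  u=0, v=0, w=1, x=0: formula gives 1, φ = 1 ✓
  u=0, v=0, w=1, x=1: formula gives 1, φ = 1 ✓
  …
  u=1, v=0, w=1, x=1: formula gives 1, but φ = 0 ✗
Since they disagree at (1,0,1,1), the expression is not a correct formula for φ.

No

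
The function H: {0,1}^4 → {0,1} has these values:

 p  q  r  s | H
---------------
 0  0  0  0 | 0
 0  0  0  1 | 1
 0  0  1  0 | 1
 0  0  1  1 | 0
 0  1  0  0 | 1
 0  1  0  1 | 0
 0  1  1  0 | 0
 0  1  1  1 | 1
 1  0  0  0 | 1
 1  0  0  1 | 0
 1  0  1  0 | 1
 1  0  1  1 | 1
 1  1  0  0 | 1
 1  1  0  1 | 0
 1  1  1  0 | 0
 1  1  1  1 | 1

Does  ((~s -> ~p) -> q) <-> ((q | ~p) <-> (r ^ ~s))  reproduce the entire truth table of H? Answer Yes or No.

Evaluate ((~s -> ~p) -> q) <-> ((q | ~p) <-> (r ^ ~s)) on each row and compare to H:
  p=0, q=0, r=0, s=0: formula gives 0, H = 0 ✓
  p=0, q=0, r=0, s=1: formula gives 1, H = 1 ✓
  p=0, q=0, r=1, s=0: formula gives 1, H = 1 ✓
  p=0, q=0, r=1, s=1: formula gives 0, H = 0 ✓
  …
  p=1, q=0, r=0, s=0: formula gives 0, but H = 1 ✗
Since they disagree at (1,0,0,0), the expression is not a correct formula for H.

No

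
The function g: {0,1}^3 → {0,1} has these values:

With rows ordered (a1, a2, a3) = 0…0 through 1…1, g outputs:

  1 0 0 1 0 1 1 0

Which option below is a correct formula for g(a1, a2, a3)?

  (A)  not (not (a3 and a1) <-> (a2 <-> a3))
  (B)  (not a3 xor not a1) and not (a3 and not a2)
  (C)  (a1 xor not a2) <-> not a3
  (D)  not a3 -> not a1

(A): at (0,0,0) it gives 0, but g = 1 — eliminated.
(B): at (0,0,0) it gives 0, but g = 1 — eliminated.
(D): at (0,0,1) it gives 1, but g = 0 — eliminated.
Only (C) survives; checking it on all 8 rows confirms it matches g.

C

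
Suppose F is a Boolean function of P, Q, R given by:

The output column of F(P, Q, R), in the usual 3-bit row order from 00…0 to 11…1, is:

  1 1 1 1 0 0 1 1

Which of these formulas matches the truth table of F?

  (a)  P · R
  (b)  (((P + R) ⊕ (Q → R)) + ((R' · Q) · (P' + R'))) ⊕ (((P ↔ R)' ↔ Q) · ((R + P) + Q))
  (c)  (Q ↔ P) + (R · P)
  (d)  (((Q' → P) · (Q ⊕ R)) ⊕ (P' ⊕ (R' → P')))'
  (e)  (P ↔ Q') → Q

e

(a) disagrees with F on (0,0,0) (formula → 0, table → 1); rule it out.
(b) disagrees with F on (0,0,1) (formula → 0, table → 1); rule it out.
(c) disagrees with F on (0,1,0) (formula → 0, table → 1); rule it out.
(d) disagrees with F on (0,1,0) (formula → 0, table → 1); rule it out.
That leaves (e). Evaluating it on every row reproduces the table of F exactly.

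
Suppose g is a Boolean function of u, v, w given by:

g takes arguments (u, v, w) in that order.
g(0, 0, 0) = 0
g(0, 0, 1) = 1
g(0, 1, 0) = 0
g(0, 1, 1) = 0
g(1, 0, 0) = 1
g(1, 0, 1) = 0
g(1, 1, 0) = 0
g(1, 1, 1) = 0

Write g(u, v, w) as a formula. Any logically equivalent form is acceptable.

g(u, v, w) = ((not u and not v) and w) or ((u and not v) and not w)

g=1 on 2 inputs: (0,0,1), (1,0,0). Reading each as a conjunction of literals (¬u·¬v·w, u·¬v·¬w) and taking the OR gives the canonical DNF.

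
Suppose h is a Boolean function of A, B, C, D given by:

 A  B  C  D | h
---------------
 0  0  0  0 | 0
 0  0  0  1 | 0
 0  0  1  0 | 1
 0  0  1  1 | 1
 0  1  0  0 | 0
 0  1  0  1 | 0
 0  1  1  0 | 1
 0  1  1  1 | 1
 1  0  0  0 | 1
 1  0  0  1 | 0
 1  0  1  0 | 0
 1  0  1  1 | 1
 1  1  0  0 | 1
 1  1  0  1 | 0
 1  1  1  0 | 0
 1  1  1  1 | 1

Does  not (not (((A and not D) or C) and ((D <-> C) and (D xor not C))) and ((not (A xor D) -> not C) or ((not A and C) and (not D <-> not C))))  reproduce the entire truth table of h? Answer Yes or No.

Yes

Evaluate not (not (((A and not D) or C) and ((D <-> C) and (D xor not C))) and ((not (A xor D) -> not C) or ((not A and C) and (not D <-> not C)))) on each row and compare to h:
  A=0, B=0, C=0, D=0: formula gives 0, h = 0 ✓
  A=0, B=0, C=0, D=1: formula gives 0, h = 0 ✓
  A=0, B=0, C=1, D=0: formula gives 1, h = 1 ✓
  A=0, B=0, C=1, D=1: formula gives 1, h = 1 ✓
  … (the remaining 12 rows also agree.)
Every row agrees, so the formula is equivalent.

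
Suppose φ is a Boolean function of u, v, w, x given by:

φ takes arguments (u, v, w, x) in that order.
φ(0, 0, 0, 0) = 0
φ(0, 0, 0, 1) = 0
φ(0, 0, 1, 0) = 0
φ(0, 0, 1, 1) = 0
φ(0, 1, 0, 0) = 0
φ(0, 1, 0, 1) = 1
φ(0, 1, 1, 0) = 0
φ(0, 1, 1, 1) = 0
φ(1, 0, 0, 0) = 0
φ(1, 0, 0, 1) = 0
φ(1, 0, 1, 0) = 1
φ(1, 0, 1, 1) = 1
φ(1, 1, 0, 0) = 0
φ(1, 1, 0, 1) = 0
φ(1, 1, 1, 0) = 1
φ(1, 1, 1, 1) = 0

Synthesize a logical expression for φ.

φ(u, v, w, x) = (((((~u & v) & ~w) & x) | (((u & ~v) & w) & ~x)) | (((u & ~v) & w) & x)) | (((u & v) & w) & ~x)

φ=1 on 4 inputs: (0,1,0,1), (1,0,1,0), (1,0,1,1), (1,1,1,0). Reading each as a conjunction of literals (¬u·v·¬w·x, u·¬v·w·¬x, u·¬v·w·x, u·v·w·¬x) and taking the OR gives the canonical DNF.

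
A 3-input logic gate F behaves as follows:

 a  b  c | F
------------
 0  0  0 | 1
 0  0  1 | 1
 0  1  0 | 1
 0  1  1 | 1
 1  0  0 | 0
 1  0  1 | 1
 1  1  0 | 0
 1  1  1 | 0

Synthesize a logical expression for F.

The 0-rows are (1,0,0), (1,1,0), (1,1,1). Take each as a conjunction (a·¬b·¬c, a·b·¬c, a·b·c), form their disjunction, and complement — that gives a formula that is 1 everywhere F is.

F(a, b, c) = ~((((a & ~b) & ~c) | ((a & b) & ~c)) | ((a & b) & c))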